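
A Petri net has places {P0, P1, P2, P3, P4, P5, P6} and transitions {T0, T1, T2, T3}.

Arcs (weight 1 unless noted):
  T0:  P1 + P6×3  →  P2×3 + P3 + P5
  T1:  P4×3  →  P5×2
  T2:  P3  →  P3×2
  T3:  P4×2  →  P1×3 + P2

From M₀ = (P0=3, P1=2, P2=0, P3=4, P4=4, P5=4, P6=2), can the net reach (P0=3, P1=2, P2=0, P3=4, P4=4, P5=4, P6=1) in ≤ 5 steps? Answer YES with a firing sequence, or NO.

depth 0: 1 marking
depth 1: 4 markings reached so far
depth 2: 8 markings reached so far
depth 3: 12 markings reached so far
depth 4: 16 markings reached so far
depth 5: 20 markings reached so far
target is not among the 20 markings reachable within 5 steps

NO — not reachable within 5 firings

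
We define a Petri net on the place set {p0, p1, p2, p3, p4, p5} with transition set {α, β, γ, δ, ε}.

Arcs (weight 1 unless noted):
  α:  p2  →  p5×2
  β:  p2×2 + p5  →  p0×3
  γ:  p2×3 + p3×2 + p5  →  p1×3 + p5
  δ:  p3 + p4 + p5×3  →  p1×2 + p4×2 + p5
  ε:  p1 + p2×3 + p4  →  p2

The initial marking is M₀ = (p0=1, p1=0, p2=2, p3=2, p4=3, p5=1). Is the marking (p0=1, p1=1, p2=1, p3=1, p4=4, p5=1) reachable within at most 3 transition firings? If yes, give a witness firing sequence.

NO — not reachable within 3 firings

depth 0: 1 marking
depth 1: 3 markings reached so far
depth 2: 5 markings reached so far
depth 3: 6 markings reached so far
target is not among the 6 markings reachable within 3 steps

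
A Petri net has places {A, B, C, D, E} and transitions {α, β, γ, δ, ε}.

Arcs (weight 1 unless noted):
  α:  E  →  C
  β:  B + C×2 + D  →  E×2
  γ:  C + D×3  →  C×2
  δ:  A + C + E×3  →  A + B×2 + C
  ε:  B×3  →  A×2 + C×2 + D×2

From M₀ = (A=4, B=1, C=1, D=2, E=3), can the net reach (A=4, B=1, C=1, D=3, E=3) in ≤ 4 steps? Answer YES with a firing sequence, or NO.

NO — not reachable within 4 firings

depth 0: 1 marking
depth 1: 3 markings reached so far
depth 2: 6 markings reached so far
depth 3: 9 markings reached so far
depth 4: 11 markings reached so far
target is not among the 11 markings reachable within 4 steps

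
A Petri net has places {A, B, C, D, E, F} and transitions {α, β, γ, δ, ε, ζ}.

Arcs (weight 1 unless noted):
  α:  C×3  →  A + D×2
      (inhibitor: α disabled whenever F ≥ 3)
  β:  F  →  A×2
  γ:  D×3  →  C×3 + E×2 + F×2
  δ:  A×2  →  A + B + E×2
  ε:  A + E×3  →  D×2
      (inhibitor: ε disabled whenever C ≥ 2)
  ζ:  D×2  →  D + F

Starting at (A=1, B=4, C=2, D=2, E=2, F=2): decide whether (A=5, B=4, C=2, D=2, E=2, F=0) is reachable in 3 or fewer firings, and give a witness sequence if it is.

step 1: fire β:  (A=1, B=4, C=2, D=2, E=2, F=2) → (A=3, B=4, C=2, D=2, E=2, F=1)
step 2: fire β:  (A=3, B=4, C=2, D=2, E=2, F=1) → (A=5, B=4, C=2, D=2, E=2, F=0)

YES — reachable via ⟨β, β⟩ (2 firings)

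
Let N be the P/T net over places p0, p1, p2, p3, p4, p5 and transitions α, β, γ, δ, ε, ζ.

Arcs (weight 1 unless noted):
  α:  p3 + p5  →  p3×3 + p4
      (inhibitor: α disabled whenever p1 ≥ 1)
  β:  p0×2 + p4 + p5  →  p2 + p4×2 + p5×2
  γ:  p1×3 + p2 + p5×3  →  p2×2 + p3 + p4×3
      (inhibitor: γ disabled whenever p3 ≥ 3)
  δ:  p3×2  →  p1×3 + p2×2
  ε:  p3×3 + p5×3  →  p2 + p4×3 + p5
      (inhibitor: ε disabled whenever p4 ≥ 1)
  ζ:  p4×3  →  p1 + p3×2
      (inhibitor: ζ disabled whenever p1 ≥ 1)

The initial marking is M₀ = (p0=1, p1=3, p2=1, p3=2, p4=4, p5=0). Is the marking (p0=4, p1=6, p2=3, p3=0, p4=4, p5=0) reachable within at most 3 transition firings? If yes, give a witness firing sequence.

NO — not reachable within 3 firings

depth 0: 1 marking
depth 1: 2 markings reached so far
depth 2: 2 markings reached so far
(frontier empty at depth 2; search complete)
target is not among the 2 markings reachable within 3 steps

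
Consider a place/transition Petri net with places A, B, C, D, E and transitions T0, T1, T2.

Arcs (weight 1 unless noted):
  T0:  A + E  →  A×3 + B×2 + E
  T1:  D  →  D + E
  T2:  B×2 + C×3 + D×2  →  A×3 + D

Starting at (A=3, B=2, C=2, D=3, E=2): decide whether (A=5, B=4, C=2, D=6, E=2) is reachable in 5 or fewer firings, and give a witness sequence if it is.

depth 0: 1 marking
depth 1: 3 markings reached so far
depth 2: 6 markings reached so far
depth 3: 10 markings reached so far
depth 4: 15 markings reached so far
depth 5: 21 markings reached so far
target is not among the 21 markings reachable within 5 steps

NO — not reachable within 5 firings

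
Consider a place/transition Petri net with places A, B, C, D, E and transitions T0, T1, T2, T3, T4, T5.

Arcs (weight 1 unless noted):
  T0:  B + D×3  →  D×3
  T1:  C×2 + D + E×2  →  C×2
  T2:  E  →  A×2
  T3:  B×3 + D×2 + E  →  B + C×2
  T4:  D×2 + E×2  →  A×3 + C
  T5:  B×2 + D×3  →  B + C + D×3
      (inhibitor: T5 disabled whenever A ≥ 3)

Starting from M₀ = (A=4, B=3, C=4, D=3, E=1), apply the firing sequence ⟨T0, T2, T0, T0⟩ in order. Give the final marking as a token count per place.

step 1: fire T0:  (A=4, B=3, C=4, D=3, E=1) → (A=4, B=2, C=4, D=3, E=1)
step 2: fire T2:  (A=4, B=2, C=4, D=3, E=1) → (A=6, B=2, C=4, D=3, E=0)
step 3: fire T0:  (A=6, B=2, C=4, D=3, E=0) → (A=6, B=1, C=4, D=3, E=0)
step 4: fire T0:  (A=6, B=1, C=4, D=3, E=0) → (A=6, B=0, C=4, D=3, E=0)

(A=6, B=0, C=4, D=3, E=0)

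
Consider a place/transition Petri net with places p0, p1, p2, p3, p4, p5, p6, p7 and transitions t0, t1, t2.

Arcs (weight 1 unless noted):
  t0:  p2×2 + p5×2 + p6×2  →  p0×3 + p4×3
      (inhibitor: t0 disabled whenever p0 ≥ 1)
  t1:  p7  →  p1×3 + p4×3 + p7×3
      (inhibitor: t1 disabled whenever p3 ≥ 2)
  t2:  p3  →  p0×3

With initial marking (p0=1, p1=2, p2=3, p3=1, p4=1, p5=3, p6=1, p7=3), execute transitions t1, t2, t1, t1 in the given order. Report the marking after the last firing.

step 1: fire t1:  (p0=1, p1=2, p2=3, p3=1, p4=1, p5=3, p6=1, p7=3) → (p0=1, p1=5, p2=3, p3=1, p4=4, p5=3, p6=1, p7=5)
step 2: fire t2:  (p0=1, p1=5, p2=3, p3=1, p4=4, p5=3, p6=1, p7=5) → (p0=4, p1=5, p2=3, p3=0, p4=4, p5=3, p6=1, p7=5)
step 3: fire t1:  (p0=4, p1=5, p2=3, p3=0, p4=4, p5=3, p6=1, p7=5) → (p0=4, p1=8, p2=3, p3=0, p4=7, p5=3, p6=1, p7=7)
step 4: fire t1:  (p0=4, p1=8, p2=3, p3=0, p4=7, p5=3, p6=1, p7=7) → (p0=4, p1=11, p2=3, p3=0, p4=10, p5=3, p6=1, p7=9)

(p0=4, p1=11, p2=3, p3=0, p4=10, p5=3, p6=1, p7=9)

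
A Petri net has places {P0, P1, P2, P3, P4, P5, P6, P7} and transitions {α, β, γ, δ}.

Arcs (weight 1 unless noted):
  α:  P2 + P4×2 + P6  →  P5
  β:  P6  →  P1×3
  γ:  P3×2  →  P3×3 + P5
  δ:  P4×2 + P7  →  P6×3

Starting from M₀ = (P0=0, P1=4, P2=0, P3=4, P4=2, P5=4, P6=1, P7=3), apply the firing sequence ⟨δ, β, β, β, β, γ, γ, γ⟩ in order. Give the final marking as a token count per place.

step 1: fire δ:  (P0=0, P1=4, P2=0, P3=4, P4=2, P5=4, P6=1, P7=3) → (P0=0, P1=4, P2=0, P3=4, P4=0, P5=4, P6=4, P7=2)
step 2: fire β:  (P0=0, P1=4, P2=0, P3=4, P4=0, P5=4, P6=4, P7=2) → (P0=0, P1=7, P2=0, P3=4, P4=0, P5=4, P6=3, P7=2)
step 3: fire β:  (P0=0, P1=7, P2=0, P3=4, P4=0, P5=4, P6=3, P7=2) → (P0=0, P1=10, P2=0, P3=4, P4=0, P5=4, P6=2, P7=2)
step 4: fire β:  (P0=0, P1=10, P2=0, P3=4, P4=0, P5=4, P6=2, P7=2) → (P0=0, P1=13, P2=0, P3=4, P4=0, P5=4, P6=1, P7=2)
step 5: fire β:  (P0=0, P1=13, P2=0, P3=4, P4=0, P5=4, P6=1, P7=2) → (P0=0, P1=16, P2=0, P3=4, P4=0, P5=4, P6=0, P7=2)
step 6: fire γ:  (P0=0, P1=16, P2=0, P3=4, P4=0, P5=4, P6=0, P7=2) → (P0=0, P1=16, P2=0, P3=5, P4=0, P5=5, P6=0, P7=2)
step 7: fire γ:  (P0=0, P1=16, P2=0, P3=5, P4=0, P5=5, P6=0, P7=2) → (P0=0, P1=16, P2=0, P3=6, P4=0, P5=6, P6=0, P7=2)
step 8: fire γ:  (P0=0, P1=16, P2=0, P3=6, P4=0, P5=6, P6=0, P7=2) → (P0=0, P1=16, P2=0, P3=7, P4=0, P5=7, P6=0, P7=2)

(P0=0, P1=16, P2=0, P3=7, P4=0, P5=7, P6=0, P7=2)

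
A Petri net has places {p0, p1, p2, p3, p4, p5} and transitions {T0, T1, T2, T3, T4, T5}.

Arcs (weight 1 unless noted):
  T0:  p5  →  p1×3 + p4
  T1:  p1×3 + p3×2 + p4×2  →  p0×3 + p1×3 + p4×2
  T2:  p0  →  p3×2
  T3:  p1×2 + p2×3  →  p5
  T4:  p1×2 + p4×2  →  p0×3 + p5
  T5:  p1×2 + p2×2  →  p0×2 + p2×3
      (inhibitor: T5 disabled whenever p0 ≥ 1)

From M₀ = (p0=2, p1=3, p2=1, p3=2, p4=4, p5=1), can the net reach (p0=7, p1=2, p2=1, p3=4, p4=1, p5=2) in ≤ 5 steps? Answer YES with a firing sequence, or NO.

step 1: fire T0:  (p0=2, p1=3, p2=1, p3=2, p4=4, p5=1) → (p0=2, p1=6, p2=1, p3=2, p4=5, p5=0)
step 2: fire T2:  (p0=2, p1=6, p2=1, p3=2, p4=5, p5=0) → (p0=1, p1=6, p2=1, p3=4, p4=5, p5=0)
step 3: fire T4:  (p0=1, p1=6, p2=1, p3=4, p4=5, p5=0) → (p0=4, p1=4, p2=1, p3=4, p4=3, p5=1)
step 4: fire T4:  (p0=4, p1=4, p2=1, p3=4, p4=3, p5=1) → (p0=7, p1=2, p2=1, p3=4, p4=1, p5=2)

YES — reachable via ⟨T0, T2, T4, T4⟩ (4 firings)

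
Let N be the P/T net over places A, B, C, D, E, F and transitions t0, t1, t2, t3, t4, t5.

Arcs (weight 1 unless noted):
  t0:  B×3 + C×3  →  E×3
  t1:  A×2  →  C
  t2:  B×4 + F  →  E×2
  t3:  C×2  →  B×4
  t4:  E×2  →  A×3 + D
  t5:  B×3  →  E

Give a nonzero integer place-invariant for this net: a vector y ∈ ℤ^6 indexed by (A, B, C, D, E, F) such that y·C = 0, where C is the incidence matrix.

y = (A:1, B:1, C:2, D:3, E:3, F:2)

Incidence matrix C (rows=places, cols=transitions):
       t0   t1   t2   t3   t4   t5
    A   0   -2    0    0    3    0
    B  -3    0   -4    4    0   -3
    C  -3    1    0   -2    0    0
    D   0    0    0    0    1    0
    E   3    0    2    0   -2    1
    F   0    0   -1    0    0    0

Candidate y = [1, 1, 2, 3, 3, 2]; check y·C column-wise:
  col t0: 1·0 + 1·-3 + 2·-3 + 3·0 + 3·3 + 2·0 = 0
  col t1: 1·-2 + 1·0 + 2·1 + 3·0 + 3·0 + 2·0 = 0
  col t2: 1·0 + 1·-4 + 2·0 + 3·0 + 3·2 + 2·-1 = 0
  col t3: 1·0 + 1·4 + 2·-2 + 3·0 + 3·0 + 2·0 = 0
  col t4: 1·3 + 1·0 + 2·0 + 3·1 + 3·-2 + 2·0 = 0
  col t5: 1·0 + 1·-3 + 2·0 + 3·0 + 3·1 + 2·0 = 0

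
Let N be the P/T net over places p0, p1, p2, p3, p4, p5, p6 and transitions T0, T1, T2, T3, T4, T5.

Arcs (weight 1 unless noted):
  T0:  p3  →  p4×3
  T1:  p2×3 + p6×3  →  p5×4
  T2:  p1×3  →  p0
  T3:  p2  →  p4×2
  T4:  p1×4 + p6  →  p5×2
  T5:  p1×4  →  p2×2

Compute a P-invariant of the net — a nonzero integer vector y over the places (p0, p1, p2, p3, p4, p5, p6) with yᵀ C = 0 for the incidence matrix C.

Incidence matrix C (rows=places, cols=transitions):
       T0   T1   T2   T3   T4   T5
   p0   0    0    1    0    0    0
   p1   0    0   -3    0   -4   -4
   p2   0   -3    0   -1    0    2
   p3  -1    0    0    0    0    0
   p4   3    0    0    2    0    0
   p5   0    4    0    0    2    0
   p6   0   -3    0    0   -1    0

Candidate y = [3, 1, 2, 3, 1, 3, 2]; check y·C column-wise:
  col T0: 3·0 + 1·0 + 2·0 + 3·-1 + 1·3 + 3·0 + 2·0 = 0
  col T1: 3·0 + 1·0 + 2·-3 + 3·0 + 1·0 + 3·4 + 2·-3 = 0
  col T2: 3·1 + 1·-3 + 2·0 + 3·0 + 1·0 + 3·0 + 2·0 = 0
  col T3: 3·0 + 1·0 + 2·-1 + 3·0 + 1·2 + 3·0 + 2·0 = 0
  col T4: 3·0 + 1·-4 + 2·0 + 3·0 + 1·0 + 3·2 + 2·-1 = 0
  col T5: 3·0 + 1·-4 + 2·2 + 3·0 + 1·0 + 3·0 + 2·0 = 0

y = (p0:3, p1:1, p2:2, p3:3, p4:1, p5:3, p6:2)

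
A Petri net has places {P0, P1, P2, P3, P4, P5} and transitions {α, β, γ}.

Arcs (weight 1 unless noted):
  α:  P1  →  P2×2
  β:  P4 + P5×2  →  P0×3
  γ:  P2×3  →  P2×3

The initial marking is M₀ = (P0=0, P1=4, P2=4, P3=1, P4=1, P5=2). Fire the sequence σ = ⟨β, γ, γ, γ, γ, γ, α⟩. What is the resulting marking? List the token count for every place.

(P0=3, P1=3, P2=6, P3=1, P4=0, P5=0)

step 1: fire β:  (P0=0, P1=4, P2=4, P3=1, P4=1, P5=2) → (P0=3, P1=4, P2=4, P3=1, P4=0, P5=0)
step 2: fire γ:  (P0=3, P1=4, P2=4, P3=1, P4=0, P5=0) → (P0=3, P1=4, P2=4, P3=1, P4=0, P5=0)
step 3: fire γ:  (P0=3, P1=4, P2=4, P3=1, P4=0, P5=0) → (P0=3, P1=4, P2=4, P3=1, P4=0, P5=0)
step 4: fire γ:  (P0=3, P1=4, P2=4, P3=1, P4=0, P5=0) → (P0=3, P1=4, P2=4, P3=1, P4=0, P5=0)
step 5: fire γ:  (P0=3, P1=4, P2=4, P3=1, P4=0, P5=0) → (P0=3, P1=4, P2=4, P3=1, P4=0, P5=0)
step 6: fire γ:  (P0=3, P1=4, P2=4, P3=1, P4=0, P5=0) → (P0=3, P1=4, P2=4, P3=1, P4=0, P5=0)
step 7: fire α:  (P0=3, P1=4, P2=4, P3=1, P4=0, P5=0) → (P0=3, P1=3, P2=6, P3=1, P4=0, P5=0)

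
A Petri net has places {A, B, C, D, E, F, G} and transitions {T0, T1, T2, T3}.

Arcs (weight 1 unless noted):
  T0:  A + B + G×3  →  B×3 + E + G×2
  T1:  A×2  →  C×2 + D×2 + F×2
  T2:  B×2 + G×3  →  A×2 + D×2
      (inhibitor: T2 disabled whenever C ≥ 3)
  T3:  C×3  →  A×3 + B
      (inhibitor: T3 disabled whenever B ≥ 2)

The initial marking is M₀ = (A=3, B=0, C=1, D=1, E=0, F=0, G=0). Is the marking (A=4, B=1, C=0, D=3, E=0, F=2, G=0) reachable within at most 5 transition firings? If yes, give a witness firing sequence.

step 1: fire T1:  (A=3, B=0, C=1, D=1, E=0, F=0, G=0) → (A=1, B=0, C=3, D=3, E=0, F=2, G=0)
step 2: fire T3:  (A=1, B=0, C=3, D=3, E=0, F=2, G=0) → (A=4, B=1, C=0, D=3, E=0, F=2, G=0)

YES — reachable via ⟨T1, T3⟩ (2 firings)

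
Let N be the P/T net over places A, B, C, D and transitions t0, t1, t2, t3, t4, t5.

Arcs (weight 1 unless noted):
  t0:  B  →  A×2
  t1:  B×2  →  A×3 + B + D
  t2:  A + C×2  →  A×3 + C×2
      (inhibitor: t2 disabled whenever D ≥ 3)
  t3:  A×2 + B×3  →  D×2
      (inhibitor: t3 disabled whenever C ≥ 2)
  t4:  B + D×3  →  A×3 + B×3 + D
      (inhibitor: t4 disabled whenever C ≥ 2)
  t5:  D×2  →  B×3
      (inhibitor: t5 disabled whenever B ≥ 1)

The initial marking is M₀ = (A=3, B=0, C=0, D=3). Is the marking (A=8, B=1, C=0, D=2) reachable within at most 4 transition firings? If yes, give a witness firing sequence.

YES — reachable via ⟨t5, t0, t1⟩ (3 firings)

step 1: fire t5:  (A=3, B=0, C=0, D=3) → (A=3, B=3, C=0, D=1)
step 2: fire t0:  (A=3, B=3, C=0, D=1) → (A=5, B=2, C=0, D=1)
step 3: fire t1:  (A=5, B=2, C=0, D=1) → (A=8, B=1, C=0, D=2)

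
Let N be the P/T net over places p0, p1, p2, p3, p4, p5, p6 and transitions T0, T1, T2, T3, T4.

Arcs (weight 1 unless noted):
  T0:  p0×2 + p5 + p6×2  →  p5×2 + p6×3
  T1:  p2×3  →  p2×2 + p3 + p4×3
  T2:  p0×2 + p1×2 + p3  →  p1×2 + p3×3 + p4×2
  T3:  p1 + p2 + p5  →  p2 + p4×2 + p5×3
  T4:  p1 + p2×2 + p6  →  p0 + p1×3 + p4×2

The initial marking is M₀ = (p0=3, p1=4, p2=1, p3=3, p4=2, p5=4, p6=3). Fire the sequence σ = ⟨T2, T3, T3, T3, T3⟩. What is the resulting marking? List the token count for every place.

(p0=1, p1=0, p2=1, p3=5, p4=12, p5=12, p6=3)

step 1: fire T2:  (p0=3, p1=4, p2=1, p3=3, p4=2, p5=4, p6=3) → (p0=1, p1=4, p2=1, p3=5, p4=4, p5=4, p6=3)
step 2: fire T3:  (p0=1, p1=4, p2=1, p3=5, p4=4, p5=4, p6=3) → (p0=1, p1=3, p2=1, p3=5, p4=6, p5=6, p6=3)
step 3: fire T3:  (p0=1, p1=3, p2=1, p3=5, p4=6, p5=6, p6=3) → (p0=1, p1=2, p2=1, p3=5, p4=8, p5=8, p6=3)
step 4: fire T3:  (p0=1, p1=2, p2=1, p3=5, p4=8, p5=8, p6=3) → (p0=1, p1=1, p2=1, p3=5, p4=10, p5=10, p6=3)
step 5: fire T3:  (p0=1, p1=1, p2=1, p3=5, p4=10, p5=10, p6=3) → (p0=1, p1=0, p2=1, p3=5, p4=12, p5=12, p6=3)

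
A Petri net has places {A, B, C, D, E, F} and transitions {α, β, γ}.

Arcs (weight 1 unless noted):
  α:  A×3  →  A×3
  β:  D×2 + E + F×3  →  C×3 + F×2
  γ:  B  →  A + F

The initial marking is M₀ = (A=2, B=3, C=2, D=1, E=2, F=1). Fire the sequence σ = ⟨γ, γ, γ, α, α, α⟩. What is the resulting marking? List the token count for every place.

step 1: fire γ:  (A=2, B=3, C=2, D=1, E=2, F=1) → (A=3, B=2, C=2, D=1, E=2, F=2)
step 2: fire γ:  (A=3, B=2, C=2, D=1, E=2, F=2) → (A=4, B=1, C=2, D=1, E=2, F=3)
step 3: fire γ:  (A=4, B=1, C=2, D=1, E=2, F=3) → (A=5, B=0, C=2, D=1, E=2, F=4)
step 4: fire α:  (A=5, B=0, C=2, D=1, E=2, F=4) → (A=5, B=0, C=2, D=1, E=2, F=4)
step 5: fire α:  (A=5, B=0, C=2, D=1, E=2, F=4) → (A=5, B=0, C=2, D=1, E=2, F=4)
step 6: fire α:  (A=5, B=0, C=2, D=1, E=2, F=4) → (A=5, B=0, C=2, D=1, E=2, F=4)

(A=5, B=0, C=2, D=1, E=2, F=4)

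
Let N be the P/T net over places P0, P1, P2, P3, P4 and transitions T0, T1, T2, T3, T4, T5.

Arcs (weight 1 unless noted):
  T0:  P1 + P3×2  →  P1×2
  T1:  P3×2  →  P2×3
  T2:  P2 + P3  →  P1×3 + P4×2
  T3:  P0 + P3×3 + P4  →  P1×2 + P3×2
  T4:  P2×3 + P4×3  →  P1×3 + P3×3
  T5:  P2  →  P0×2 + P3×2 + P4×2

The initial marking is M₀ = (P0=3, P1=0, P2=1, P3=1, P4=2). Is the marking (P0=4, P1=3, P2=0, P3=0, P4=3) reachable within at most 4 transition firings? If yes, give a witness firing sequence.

step 1: fire T5:  (P0=3, P1=0, P2=1, P3=1, P4=2) → (P0=5, P1=0, P2=0, P3=3, P4=4)
step 2: fire T3:  (P0=5, P1=0, P2=0, P3=3, P4=4) → (P0=4, P1=2, P2=0, P3=2, P4=3)
step 3: fire T0:  (P0=4, P1=2, P2=0, P3=2, P4=3) → (P0=4, P1=3, P2=0, P3=0, P4=3)

YES — reachable via ⟨T5, T3, T0⟩ (3 firings)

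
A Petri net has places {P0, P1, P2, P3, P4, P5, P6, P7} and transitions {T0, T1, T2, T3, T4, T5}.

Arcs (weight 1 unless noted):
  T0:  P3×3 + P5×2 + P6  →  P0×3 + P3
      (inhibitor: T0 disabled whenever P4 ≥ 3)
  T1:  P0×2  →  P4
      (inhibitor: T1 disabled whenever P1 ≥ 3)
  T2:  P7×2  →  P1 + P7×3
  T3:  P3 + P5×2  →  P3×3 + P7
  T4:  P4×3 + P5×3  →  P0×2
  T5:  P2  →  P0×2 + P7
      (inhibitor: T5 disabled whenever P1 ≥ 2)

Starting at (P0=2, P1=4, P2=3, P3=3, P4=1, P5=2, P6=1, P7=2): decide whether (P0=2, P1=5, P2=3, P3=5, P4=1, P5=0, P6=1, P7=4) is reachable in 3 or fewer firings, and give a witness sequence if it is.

step 1: fire T2:  (P0=2, P1=4, P2=3, P3=3, P4=1, P5=2, P6=1, P7=2) → (P0=2, P1=5, P2=3, P3=3, P4=1, P5=2, P6=1, P7=3)
step 2: fire T3:  (P0=2, P1=5, P2=3, P3=3, P4=1, P5=2, P6=1, P7=3) → (P0=2, P1=5, P2=3, P3=5, P4=1, P5=0, P6=1, P7=4)

YES — reachable via ⟨T2, T3⟩ (2 firings)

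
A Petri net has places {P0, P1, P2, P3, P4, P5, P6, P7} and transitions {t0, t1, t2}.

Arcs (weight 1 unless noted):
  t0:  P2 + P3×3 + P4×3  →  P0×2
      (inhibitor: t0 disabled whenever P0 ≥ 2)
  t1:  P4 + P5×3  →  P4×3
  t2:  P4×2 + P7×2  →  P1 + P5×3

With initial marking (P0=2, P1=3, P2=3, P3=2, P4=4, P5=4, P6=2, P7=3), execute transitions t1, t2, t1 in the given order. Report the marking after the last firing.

(P0=2, P1=4, P2=3, P3=2, P4=6, P5=1, P6=2, P7=1)

step 1: fire t1:  (P0=2, P1=3, P2=3, P3=2, P4=4, P5=4, P6=2, P7=3) → (P0=2, P1=3, P2=3, P3=2, P4=6, P5=1, P6=2, P7=3)
step 2: fire t2:  (P0=2, P1=3, P2=3, P3=2, P4=6, P5=1, P6=2, P7=3) → (P0=2, P1=4, P2=3, P3=2, P4=4, P5=4, P6=2, P7=1)
step 3: fire t1:  (P0=2, P1=4, P2=3, P3=2, P4=4, P5=4, P6=2, P7=1) → (P0=2, P1=4, P2=3, P3=2, P4=6, P5=1, P6=2, P7=1)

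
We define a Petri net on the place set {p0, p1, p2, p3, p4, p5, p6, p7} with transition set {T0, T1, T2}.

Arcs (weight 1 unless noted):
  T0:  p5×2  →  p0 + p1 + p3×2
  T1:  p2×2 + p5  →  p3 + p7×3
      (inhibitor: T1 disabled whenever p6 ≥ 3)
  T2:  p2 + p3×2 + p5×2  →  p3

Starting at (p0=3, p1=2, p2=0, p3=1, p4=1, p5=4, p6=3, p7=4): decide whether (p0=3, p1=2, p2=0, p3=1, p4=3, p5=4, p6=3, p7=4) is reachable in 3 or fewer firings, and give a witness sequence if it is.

NO — not reachable within 3 firings

depth 0: 1 marking
depth 1: 2 markings reached so far
depth 2: 3 markings reached so far
depth 3: 3 markings reached so far
(frontier empty at depth 3; search complete)
target is not among the 3 markings reachable within 3 steps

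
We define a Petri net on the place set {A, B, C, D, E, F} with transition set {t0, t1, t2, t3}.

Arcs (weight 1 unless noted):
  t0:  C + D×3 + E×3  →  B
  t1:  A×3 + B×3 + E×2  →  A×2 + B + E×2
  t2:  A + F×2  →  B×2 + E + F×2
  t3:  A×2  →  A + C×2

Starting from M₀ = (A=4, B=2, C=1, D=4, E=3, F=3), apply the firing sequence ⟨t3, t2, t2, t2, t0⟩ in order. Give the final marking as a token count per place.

(A=0, B=9, C=2, D=1, E=3, F=3)

step 1: fire t3:  (A=4, B=2, C=1, D=4, E=3, F=3) → (A=3, B=2, C=3, D=4, E=3, F=3)
step 2: fire t2:  (A=3, B=2, C=3, D=4, E=3, F=3) → (A=2, B=4, C=3, D=4, E=4, F=3)
step 3: fire t2:  (A=2, B=4, C=3, D=4, E=4, F=3) → (A=1, B=6, C=3, D=4, E=5, F=3)
step 4: fire t2:  (A=1, B=6, C=3, D=4, E=5, F=3) → (A=0, B=8, C=3, D=4, E=6, F=3)
step 5: fire t0:  (A=0, B=8, C=3, D=4, E=6, F=3) → (A=0, B=9, C=2, D=1, E=3, F=3)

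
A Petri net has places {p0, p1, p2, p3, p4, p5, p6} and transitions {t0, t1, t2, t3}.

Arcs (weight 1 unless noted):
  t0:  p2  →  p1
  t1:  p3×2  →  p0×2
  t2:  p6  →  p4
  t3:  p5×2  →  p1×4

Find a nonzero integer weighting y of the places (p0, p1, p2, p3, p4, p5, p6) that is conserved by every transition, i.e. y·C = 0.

Incidence matrix C (rows=places, cols=transitions):
       t0   t1   t2   t3
   p0   0    2    0    0
   p1   1    0    0    4
   p2  -1    0    0    0
   p3   0   -2    0    0
   p4   0    0    1    0
   p5   0    0    0   -2
   p6   0    0   -1    0

Candidate y = [1, 0, 0, 1, 0, 0, 0]; check y·C column-wise:
  col t0: 1·0 + 0·1 + 0·-1 + 1·0 = 0
  col t1: 1·2 + 1·-2 = 0
  col t2: 1·0 + 1·0 + 0·1 + 0·-1 = 0
  col t3: 1·0 + 0·4 + 1·0 + 0·-2 = 0

y = (p0:1, p1:0, p2:0, p3:1, p4:0, p5:0, p6:0)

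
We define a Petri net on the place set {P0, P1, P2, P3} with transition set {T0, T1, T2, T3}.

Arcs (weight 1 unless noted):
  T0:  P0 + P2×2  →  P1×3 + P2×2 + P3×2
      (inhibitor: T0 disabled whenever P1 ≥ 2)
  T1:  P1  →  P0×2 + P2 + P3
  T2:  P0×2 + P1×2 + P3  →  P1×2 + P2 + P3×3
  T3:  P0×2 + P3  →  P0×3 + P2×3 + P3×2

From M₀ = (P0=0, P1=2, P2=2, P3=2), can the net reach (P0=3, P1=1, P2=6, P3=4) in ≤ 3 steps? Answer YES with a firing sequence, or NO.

YES — reachable via ⟨T1, T3⟩ (2 firings)

step 1: fire T1:  (P0=0, P1=2, P2=2, P3=2) → (P0=2, P1=1, P2=3, P3=3)
step 2: fire T3:  (P0=2, P1=1, P2=3, P3=3) → (P0=3, P1=1, P2=6, P3=4)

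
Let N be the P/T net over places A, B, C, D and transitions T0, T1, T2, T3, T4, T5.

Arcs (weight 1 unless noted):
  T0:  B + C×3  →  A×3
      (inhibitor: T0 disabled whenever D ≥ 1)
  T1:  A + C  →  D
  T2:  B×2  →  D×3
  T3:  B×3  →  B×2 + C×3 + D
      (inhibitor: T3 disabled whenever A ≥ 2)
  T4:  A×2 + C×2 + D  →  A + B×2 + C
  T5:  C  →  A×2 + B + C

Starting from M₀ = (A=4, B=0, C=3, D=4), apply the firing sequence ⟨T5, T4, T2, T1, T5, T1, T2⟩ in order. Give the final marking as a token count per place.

(A=5, B=0, C=0, D=11)

step 1: fire T5:  (A=4, B=0, C=3, D=4) → (A=6, B=1, C=3, D=4)
step 2: fire T4:  (A=6, B=1, C=3, D=4) → (A=5, B=3, C=2, D=3)
step 3: fire T2:  (A=5, B=3, C=2, D=3) → (A=5, B=1, C=2, D=6)
step 4: fire T1:  (A=5, B=1, C=2, D=6) → (A=4, B=1, C=1, D=7)
step 5: fire T5:  (A=4, B=1, C=1, D=7) → (A=6, B=2, C=1, D=7)
step 6: fire T1:  (A=6, B=2, C=1, D=7) → (A=5, B=2, C=0, D=8)
step 7: fire T2:  (A=5, B=2, C=0, D=8) → (A=5, B=0, C=0, D=11)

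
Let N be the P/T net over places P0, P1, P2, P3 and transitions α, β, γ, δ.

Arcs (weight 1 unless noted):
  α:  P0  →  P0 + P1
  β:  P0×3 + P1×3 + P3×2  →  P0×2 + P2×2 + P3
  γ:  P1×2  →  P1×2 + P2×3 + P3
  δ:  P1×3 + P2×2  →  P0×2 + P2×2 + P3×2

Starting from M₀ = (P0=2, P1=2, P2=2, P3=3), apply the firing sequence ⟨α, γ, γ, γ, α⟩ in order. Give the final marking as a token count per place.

step 1: fire α:  (P0=2, P1=2, P2=2, P3=3) → (P0=2, P1=3, P2=2, P3=3)
step 2: fire γ:  (P0=2, P1=3, P2=2, P3=3) → (P0=2, P1=3, P2=5, P3=4)
step 3: fire γ:  (P0=2, P1=3, P2=5, P3=4) → (P0=2, P1=3, P2=8, P3=5)
step 4: fire γ:  (P0=2, P1=3, P2=8, P3=5) → (P0=2, P1=3, P2=11, P3=6)
step 5: fire α:  (P0=2, P1=3, P2=11, P3=6) → (P0=2, P1=4, P2=11, P3=6)

(P0=2, P1=4, P2=11, P3=6)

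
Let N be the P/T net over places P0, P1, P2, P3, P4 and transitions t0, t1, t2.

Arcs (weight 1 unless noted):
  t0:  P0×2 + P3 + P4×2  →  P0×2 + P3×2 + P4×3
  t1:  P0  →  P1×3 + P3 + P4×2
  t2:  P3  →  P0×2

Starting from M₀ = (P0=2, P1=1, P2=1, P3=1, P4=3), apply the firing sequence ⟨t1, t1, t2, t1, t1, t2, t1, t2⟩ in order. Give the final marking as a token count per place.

(P0=3, P1=16, P2=1, P3=3, P4=13)

step 1: fire t1:  (P0=2, P1=1, P2=1, P3=1, P4=3) → (P0=1, P1=4, P2=1, P3=2, P4=5)
step 2: fire t1:  (P0=1, P1=4, P2=1, P3=2, P4=5) → (P0=0, P1=7, P2=1, P3=3, P4=7)
step 3: fire t2:  (P0=0, P1=7, P2=1, P3=3, P4=7) → (P0=2, P1=7, P2=1, P3=2, P4=7)
step 4: fire t1:  (P0=2, P1=7, P2=1, P3=2, P4=7) → (P0=1, P1=10, P2=1, P3=3, P4=9)
step 5: fire t1:  (P0=1, P1=10, P2=1, P3=3, P4=9) → (P0=0, P1=13, P2=1, P3=4, P4=11)
step 6: fire t2:  (P0=0, P1=13, P2=1, P3=4, P4=11) → (P0=2, P1=13, P2=1, P3=3, P4=11)
step 7: fire t1:  (P0=2, P1=13, P2=1, P3=3, P4=11) → (P0=1, P1=16, P2=1, P3=4, P4=13)
step 8: fire t2:  (P0=1, P1=16, P2=1, P3=4, P4=13) → (P0=3, P1=16, P2=1, P3=3, P4=13)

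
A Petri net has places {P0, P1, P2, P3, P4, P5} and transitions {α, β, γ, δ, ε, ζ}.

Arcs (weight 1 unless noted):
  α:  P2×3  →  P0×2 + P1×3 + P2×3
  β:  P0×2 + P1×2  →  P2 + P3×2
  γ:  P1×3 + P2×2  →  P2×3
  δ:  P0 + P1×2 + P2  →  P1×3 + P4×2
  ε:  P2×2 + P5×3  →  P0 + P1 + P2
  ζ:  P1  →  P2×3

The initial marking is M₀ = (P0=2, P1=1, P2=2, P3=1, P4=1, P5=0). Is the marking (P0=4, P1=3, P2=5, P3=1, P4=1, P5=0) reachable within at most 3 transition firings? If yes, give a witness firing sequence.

step 1: fire ζ:  (P0=2, P1=1, P2=2, P3=1, P4=1, P5=0) → (P0=2, P1=0, P2=5, P3=1, P4=1, P5=0)
step 2: fire α:  (P0=2, P1=0, P2=5, P3=1, P4=1, P5=0) → (P0=4, P1=3, P2=5, P3=1, P4=1, P5=0)

YES — reachable via ⟨ζ, α⟩ (2 firings)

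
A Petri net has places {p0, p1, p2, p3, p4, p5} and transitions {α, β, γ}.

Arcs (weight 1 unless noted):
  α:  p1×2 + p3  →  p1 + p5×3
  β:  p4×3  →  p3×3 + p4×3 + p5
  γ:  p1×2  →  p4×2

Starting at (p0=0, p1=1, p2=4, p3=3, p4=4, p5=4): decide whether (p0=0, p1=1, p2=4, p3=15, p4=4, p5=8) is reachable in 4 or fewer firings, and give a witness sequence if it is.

step 1: fire β:  (p0=0, p1=1, p2=4, p3=3, p4=4, p5=4) → (p0=0, p1=1, p2=4, p3=6, p4=4, p5=5)
step 2: fire β:  (p0=0, p1=1, p2=4, p3=6, p4=4, p5=5) → (p0=0, p1=1, p2=4, p3=9, p4=4, p5=6)
step 3: fire β:  (p0=0, p1=1, p2=4, p3=9, p4=4, p5=6) → (p0=0, p1=1, p2=4, p3=12, p4=4, p5=7)
step 4: fire β:  (p0=0, p1=1, p2=4, p3=12, p4=4, p5=7) → (p0=0, p1=1, p2=4, p3=15, p4=4, p5=8)

YES — reachable via ⟨β, β, β, β⟩ (4 firings)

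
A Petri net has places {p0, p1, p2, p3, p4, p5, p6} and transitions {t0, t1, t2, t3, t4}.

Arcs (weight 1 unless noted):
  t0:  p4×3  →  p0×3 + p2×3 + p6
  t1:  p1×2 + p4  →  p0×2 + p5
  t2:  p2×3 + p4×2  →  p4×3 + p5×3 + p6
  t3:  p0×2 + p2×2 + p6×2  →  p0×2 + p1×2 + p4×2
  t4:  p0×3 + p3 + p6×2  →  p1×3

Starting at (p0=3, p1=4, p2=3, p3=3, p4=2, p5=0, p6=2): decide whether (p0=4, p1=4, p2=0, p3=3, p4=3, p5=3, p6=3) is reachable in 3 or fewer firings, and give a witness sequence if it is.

depth 0: 1 marking
depth 1: 5 markings reached so far
depth 2: 12 markings reached so far
depth 3: 19 markings reached so far
target is not among the 19 markings reachable within 3 steps

NO — not reachable within 3 firings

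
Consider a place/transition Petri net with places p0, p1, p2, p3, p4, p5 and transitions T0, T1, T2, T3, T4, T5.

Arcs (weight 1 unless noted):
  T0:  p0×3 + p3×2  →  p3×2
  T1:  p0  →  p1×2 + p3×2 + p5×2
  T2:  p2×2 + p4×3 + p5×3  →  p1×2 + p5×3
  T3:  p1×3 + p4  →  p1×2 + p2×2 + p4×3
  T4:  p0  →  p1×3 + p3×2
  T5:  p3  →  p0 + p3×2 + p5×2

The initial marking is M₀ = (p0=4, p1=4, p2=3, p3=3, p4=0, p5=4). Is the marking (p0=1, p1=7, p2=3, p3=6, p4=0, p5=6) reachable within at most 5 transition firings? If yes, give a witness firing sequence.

step 1: fire T0:  (p0=4, p1=4, p2=3, p3=3, p4=0, p5=4) → (p0=1, p1=4, p2=3, p3=3, p4=0, p5=4)
step 2: fire T4:  (p0=1, p1=4, p2=3, p3=3, p4=0, p5=4) → (p0=0, p1=7, p2=3, p3=5, p4=0, p5=4)
step 3: fire T5:  (p0=0, p1=7, p2=3, p3=5, p4=0, p5=4) → (p0=1, p1=7, p2=3, p3=6, p4=0, p5=6)

YES — reachable via ⟨T0, T4, T5⟩ (3 firings)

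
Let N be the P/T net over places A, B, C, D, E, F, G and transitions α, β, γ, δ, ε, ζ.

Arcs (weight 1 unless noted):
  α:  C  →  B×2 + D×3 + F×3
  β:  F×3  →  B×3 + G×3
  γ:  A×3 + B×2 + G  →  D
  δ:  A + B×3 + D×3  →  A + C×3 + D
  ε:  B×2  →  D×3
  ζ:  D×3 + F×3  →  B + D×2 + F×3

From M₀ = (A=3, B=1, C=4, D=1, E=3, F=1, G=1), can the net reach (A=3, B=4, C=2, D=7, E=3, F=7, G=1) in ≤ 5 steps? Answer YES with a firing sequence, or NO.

depth 0: 1 marking
depth 1: 2 markings reached so far
depth 2: 8 markings reached so far
depth 3: 22 markings reached so far
depth 4: 53 markings reached so far
depth 5: 107 markings reached so far
target is not among the 107 markings reachable within 5 steps

NO — not reachable within 5 firings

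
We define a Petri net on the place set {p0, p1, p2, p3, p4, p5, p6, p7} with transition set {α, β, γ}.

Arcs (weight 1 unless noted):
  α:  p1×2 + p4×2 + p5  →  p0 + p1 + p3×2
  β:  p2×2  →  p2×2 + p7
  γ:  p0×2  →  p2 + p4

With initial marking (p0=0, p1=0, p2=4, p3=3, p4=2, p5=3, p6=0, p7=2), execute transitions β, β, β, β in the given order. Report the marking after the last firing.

(p0=0, p1=0, p2=4, p3=3, p4=2, p5=3, p6=0, p7=6)

step 1: fire β:  (p0=0, p1=0, p2=4, p3=3, p4=2, p5=3, p6=0, p7=2) → (p0=0, p1=0, p2=4, p3=3, p4=2, p5=3, p6=0, p7=3)
step 2: fire β:  (p0=0, p1=0, p2=4, p3=3, p4=2, p5=3, p6=0, p7=3) → (p0=0, p1=0, p2=4, p3=3, p4=2, p5=3, p6=0, p7=4)
step 3: fire β:  (p0=0, p1=0, p2=4, p3=3, p4=2, p5=3, p6=0, p7=4) → (p0=0, p1=0, p2=4, p3=3, p4=2, p5=3, p6=0, p7=5)
step 4: fire β:  (p0=0, p1=0, p2=4, p3=3, p4=2, p5=3, p6=0, p7=5) → (p0=0, p1=0, p2=4, p3=3, p4=2, p5=3, p6=0, p7=6)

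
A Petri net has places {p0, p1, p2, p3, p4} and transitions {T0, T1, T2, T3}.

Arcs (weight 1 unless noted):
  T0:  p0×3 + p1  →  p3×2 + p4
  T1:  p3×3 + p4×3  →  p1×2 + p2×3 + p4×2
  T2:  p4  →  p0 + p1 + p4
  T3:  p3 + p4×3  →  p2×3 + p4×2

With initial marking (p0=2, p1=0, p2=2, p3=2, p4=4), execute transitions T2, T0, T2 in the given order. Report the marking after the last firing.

step 1: fire T2:  (p0=2, p1=0, p2=2, p3=2, p4=4) → (p0=3, p1=1, p2=2, p3=2, p4=4)
step 2: fire T0:  (p0=3, p1=1, p2=2, p3=2, p4=4) → (p0=0, p1=0, p2=2, p3=4, p4=5)
step 3: fire T2:  (p0=0, p1=0, p2=2, p3=4, p4=5) → (p0=1, p1=1, p2=2, p3=4, p4=5)

(p0=1, p1=1, p2=2, p3=4, p4=5)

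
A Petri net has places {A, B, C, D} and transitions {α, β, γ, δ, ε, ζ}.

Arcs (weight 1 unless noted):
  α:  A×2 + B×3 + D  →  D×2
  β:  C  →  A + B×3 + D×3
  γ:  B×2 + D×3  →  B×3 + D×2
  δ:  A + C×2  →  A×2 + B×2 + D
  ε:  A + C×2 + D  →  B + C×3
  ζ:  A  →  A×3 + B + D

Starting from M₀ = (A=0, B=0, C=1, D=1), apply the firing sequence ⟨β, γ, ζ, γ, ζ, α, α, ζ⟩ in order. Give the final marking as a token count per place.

step 1: fire β:  (A=0, B=0, C=1, D=1) → (A=1, B=3, C=0, D=4)
step 2: fire γ:  (A=1, B=3, C=0, D=4) → (A=1, B=4, C=0, D=3)
step 3: fire ζ:  (A=1, B=4, C=0, D=3) → (A=3, B=5, C=0, D=4)
step 4: fire γ:  (A=3, B=5, C=0, D=4) → (A=3, B=6, C=0, D=3)
step 5: fire ζ:  (A=3, B=6, C=0, D=3) → (A=5, B=7, C=0, D=4)
step 6: fire α:  (A=5, B=7, C=0, D=4) → (A=3, B=4, C=0, D=5)
step 7: fire α:  (A=3, B=4, C=0, D=5) → (A=1, B=1, C=0, D=6)
step 8: fire ζ:  (A=1, B=1, C=0, D=6) → (A=3, B=2, C=0, D=7)

(A=3, B=2, C=0, D=7)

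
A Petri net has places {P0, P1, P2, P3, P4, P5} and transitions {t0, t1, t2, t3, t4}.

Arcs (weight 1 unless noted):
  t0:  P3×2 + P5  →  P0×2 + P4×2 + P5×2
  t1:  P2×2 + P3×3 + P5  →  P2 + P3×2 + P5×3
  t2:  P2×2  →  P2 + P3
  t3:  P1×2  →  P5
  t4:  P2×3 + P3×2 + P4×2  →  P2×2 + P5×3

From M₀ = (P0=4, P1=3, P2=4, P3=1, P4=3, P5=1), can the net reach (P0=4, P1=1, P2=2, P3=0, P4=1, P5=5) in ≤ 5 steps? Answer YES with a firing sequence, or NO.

step 1: fire t2:  (P0=4, P1=3, P2=4, P3=1, P4=3, P5=1) → (P0=4, P1=3, P2=3, P3=2, P4=3, P5=1)
step 2: fire t3:  (P0=4, P1=3, P2=3, P3=2, P4=3, P5=1) → (P0=4, P1=1, P2=3, P3=2, P4=3, P5=2)
step 3: fire t4:  (P0=4, P1=1, P2=3, P3=2, P4=3, P5=2) → (P0=4, P1=1, P2=2, P3=0, P4=1, P5=5)

YES — reachable via ⟨t2, t3, t4⟩ (3 firings)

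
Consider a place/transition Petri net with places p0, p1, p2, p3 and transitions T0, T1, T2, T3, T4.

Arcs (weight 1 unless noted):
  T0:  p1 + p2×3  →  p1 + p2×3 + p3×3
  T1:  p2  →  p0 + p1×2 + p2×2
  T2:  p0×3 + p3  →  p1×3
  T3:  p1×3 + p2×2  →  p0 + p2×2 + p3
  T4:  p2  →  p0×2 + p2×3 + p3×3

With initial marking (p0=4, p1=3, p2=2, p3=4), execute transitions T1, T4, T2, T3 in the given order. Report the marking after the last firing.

step 1: fire T1:  (p0=4, p1=3, p2=2, p3=4) → (p0=5, p1=5, p2=3, p3=4)
step 2: fire T4:  (p0=5, p1=5, p2=3, p3=4) → (p0=7, p1=5, p2=5, p3=7)
step 3: fire T2:  (p0=7, p1=5, p2=5, p3=7) → (p0=4, p1=8, p2=5, p3=6)
step 4: fire T3:  (p0=4, p1=8, p2=5, p3=6) → (p0=5, p1=5, p2=5, p3=7)

(p0=5, p1=5, p2=5, p3=7)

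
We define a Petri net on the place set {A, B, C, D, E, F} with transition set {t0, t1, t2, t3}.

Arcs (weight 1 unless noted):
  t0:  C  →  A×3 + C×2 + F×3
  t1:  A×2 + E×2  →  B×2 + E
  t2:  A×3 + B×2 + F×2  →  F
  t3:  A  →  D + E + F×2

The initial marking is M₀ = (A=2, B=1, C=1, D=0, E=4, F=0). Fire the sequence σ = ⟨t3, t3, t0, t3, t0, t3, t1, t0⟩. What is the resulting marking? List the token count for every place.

step 1: fire t3:  (A=2, B=1, C=1, D=0, E=4, F=0) → (A=1, B=1, C=1, D=1, E=5, F=2)
step 2: fire t3:  (A=1, B=1, C=1, D=1, E=5, F=2) → (A=0, B=1, C=1, D=2, E=6, F=4)
step 3: fire t0:  (A=0, B=1, C=1, D=2, E=6, F=4) → (A=3, B=1, C=2, D=2, E=6, F=7)
step 4: fire t3:  (A=3, B=1, C=2, D=2, E=6, F=7) → (A=2, B=1, C=2, D=3, E=7, F=9)
step 5: fire t0:  (A=2, B=1, C=2, D=3, E=7, F=9) → (A=5, B=1, C=3, D=3, E=7, F=12)
step 6: fire t3:  (A=5, B=1, C=3, D=3, E=7, F=12) → (A=4, B=1, C=3, D=4, E=8, F=14)
step 7: fire t1:  (A=4, B=1, C=3, D=4, E=8, F=14) → (A=2, B=3, C=3, D=4, E=7, F=14)
step 8: fire t0:  (A=2, B=3, C=3, D=4, E=7, F=14) → (A=5, B=3, C=4, D=4, E=7, F=17)

(A=5, B=3, C=4, D=4, E=7, F=17)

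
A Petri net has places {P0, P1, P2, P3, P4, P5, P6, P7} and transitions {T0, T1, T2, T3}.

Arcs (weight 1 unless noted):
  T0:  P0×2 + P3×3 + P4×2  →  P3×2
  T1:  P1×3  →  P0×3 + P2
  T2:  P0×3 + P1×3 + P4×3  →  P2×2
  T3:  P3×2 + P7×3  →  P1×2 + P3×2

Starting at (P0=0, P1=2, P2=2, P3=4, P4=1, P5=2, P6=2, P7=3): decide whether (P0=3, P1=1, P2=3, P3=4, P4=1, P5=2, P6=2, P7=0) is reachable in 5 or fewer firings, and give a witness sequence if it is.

YES — reachable via ⟨T3, T1⟩ (2 firings)

step 1: fire T3:  (P0=0, P1=2, P2=2, P3=4, P4=1, P5=2, P6=2, P7=3) → (P0=0, P1=4, P2=2, P3=4, P4=1, P5=2, P6=2, P7=0)
step 2: fire T1:  (P0=0, P1=4, P2=2, P3=4, P4=1, P5=2, P6=2, P7=0) → (P0=3, P1=1, P2=3, P3=4, P4=1, P5=2, P6=2, P7=0)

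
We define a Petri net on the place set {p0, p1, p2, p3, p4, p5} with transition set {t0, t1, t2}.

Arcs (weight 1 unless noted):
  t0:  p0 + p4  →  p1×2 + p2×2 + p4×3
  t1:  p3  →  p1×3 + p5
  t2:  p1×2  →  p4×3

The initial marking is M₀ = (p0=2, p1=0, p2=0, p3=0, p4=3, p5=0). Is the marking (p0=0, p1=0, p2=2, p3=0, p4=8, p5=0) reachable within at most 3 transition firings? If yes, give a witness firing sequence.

NO — not reachable within 3 firings

depth 0: 1 marking
depth 1: 2 markings reached so far
depth 2: 4 markings reached so far
depth 3: 5 markings reached so far
target is not among the 5 markings reachable within 3 steps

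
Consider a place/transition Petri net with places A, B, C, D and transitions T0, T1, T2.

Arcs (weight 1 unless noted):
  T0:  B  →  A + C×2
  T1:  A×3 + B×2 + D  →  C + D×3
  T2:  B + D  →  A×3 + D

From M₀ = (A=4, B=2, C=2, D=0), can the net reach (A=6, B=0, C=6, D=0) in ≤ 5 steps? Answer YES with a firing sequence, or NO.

step 1: fire T0:  (A=4, B=2, C=2, D=0) → (A=5, B=1, C=4, D=0)
step 2: fire T0:  (A=5, B=1, C=4, D=0) → (A=6, B=0, C=6, D=0)

YES — reachable via ⟨T0, T0⟩ (2 firings)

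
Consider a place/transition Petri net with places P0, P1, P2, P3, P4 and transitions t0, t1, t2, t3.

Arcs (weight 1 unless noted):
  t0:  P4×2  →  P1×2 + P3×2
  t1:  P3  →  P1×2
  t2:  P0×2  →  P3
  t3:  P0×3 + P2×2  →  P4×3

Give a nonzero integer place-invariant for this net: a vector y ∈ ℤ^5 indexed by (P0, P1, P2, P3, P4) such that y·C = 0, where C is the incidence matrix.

Incidence matrix C (rows=places, cols=transitions):
       t0   t1   t2   t3
   P0   0    0   -2   -3
   P1   2    2    0    0
   P2   0    0    0   -2
   P3   2   -1    1    0
   P4  -2    0    0    3

Candidate y = [1, 1, 3, 2, 3]; check y·C column-wise:
  col t0: 1·0 + 1·2 + 3·0 + 2·2 + 3·-2 = 0
  col t1: 1·0 + 1·2 + 3·0 + 2·-1 + 3·0 = 0
  col t2: 1·-2 + 1·0 + 3·0 + 2·1 + 3·0 = 0
  col t3: 1·-3 + 1·0 + 3·-2 + 2·0 + 3·3 = 0

y = (P0:1, P1:1, P2:3, P3:2, P4:3)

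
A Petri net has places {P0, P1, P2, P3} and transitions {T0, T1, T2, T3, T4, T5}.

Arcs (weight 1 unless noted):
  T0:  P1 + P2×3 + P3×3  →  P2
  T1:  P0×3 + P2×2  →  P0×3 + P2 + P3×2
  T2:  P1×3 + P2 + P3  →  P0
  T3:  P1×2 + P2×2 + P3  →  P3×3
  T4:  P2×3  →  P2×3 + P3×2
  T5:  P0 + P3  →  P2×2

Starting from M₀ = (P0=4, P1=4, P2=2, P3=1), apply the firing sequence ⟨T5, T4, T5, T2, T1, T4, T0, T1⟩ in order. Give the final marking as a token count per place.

step 1: fire T5:  (P0=4, P1=4, P2=2, P3=1) → (P0=3, P1=4, P2=4, P3=0)
step 2: fire T4:  (P0=3, P1=4, P2=4, P3=0) → (P0=3, P1=4, P2=4, P3=2)
step 3: fire T5:  (P0=3, P1=4, P2=4, P3=2) → (P0=2, P1=4, P2=6, P3=1)
step 4: fire T2:  (P0=2, P1=4, P2=6, P3=1) → (P0=3, P1=1, P2=5, P3=0)
step 5: fire T1:  (P0=3, P1=1, P2=5, P3=0) → (P0=3, P1=1, P2=4, P3=2)
step 6: fire T4:  (P0=3, P1=1, P2=4, P3=2) → (P0=3, P1=1, P2=4, P3=4)
step 7: fire T0:  (P0=3, P1=1, P2=4, P3=4) → (P0=3, P1=0, P2=2, P3=1)
step 8: fire T1:  (P0=3, P1=0, P2=2, P3=1) → (P0=3, P1=0, P2=1, P3=3)

(P0=3, P1=0, P2=1, P3=3)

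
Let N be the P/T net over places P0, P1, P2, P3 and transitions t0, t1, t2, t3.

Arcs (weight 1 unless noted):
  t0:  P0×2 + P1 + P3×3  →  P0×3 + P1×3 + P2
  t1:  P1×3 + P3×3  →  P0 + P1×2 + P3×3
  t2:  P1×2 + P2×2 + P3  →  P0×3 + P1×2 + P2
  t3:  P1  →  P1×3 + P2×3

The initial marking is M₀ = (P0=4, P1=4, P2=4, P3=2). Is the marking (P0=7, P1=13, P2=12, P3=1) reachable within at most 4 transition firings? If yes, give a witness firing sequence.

depth 0: 1 marking
depth 1: 3 markings reached so far
depth 2: 6 markings reached so far
depth 3: 9 markings reached so far
depth 4: 12 markings reached so far
target is not among the 12 markings reachable within 4 steps

NO — not reachable within 4 firings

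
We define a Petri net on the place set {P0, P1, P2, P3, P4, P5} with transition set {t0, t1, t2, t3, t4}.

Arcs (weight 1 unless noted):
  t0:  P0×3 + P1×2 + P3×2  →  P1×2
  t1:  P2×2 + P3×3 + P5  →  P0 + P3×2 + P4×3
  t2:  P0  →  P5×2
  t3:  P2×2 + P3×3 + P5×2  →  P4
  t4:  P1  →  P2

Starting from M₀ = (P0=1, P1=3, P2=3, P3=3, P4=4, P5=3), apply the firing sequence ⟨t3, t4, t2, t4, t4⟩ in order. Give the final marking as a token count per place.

step 1: fire t3:  (P0=1, P1=3, P2=3, P3=3, P4=4, P5=3) → (P0=1, P1=3, P2=1, P3=0, P4=5, P5=1)
step 2: fire t4:  (P0=1, P1=3, P2=1, P3=0, P4=5, P5=1) → (P0=1, P1=2, P2=2, P3=0, P4=5, P5=1)
step 3: fire t2:  (P0=1, P1=2, P2=2, P3=0, P4=5, P5=1) → (P0=0, P1=2, P2=2, P3=0, P4=5, P5=3)
step 4: fire t4:  (P0=0, P1=2, P2=2, P3=0, P4=5, P5=3) → (P0=0, P1=1, P2=3, P3=0, P4=5, P5=3)
step 5: fire t4:  (P0=0, P1=1, P2=3, P3=0, P4=5, P5=3) → (P0=0, P1=0, P2=4, P3=0, P4=5, P5=3)

(P0=0, P1=0, P2=4, P3=0, P4=5, P5=3)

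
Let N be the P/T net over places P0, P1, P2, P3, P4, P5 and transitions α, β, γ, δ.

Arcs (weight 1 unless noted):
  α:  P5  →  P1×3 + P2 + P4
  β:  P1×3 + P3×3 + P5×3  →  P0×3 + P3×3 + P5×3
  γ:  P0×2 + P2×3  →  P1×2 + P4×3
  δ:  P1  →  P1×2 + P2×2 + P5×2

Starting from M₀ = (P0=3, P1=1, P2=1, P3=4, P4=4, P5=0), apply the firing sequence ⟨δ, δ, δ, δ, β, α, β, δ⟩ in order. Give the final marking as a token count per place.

(P0=9, P1=3, P2=12, P3=4, P4=5, P5=9)

step 1: fire δ:  (P0=3, P1=1, P2=1, P3=4, P4=4, P5=0) → (P0=3, P1=2, P2=3, P3=4, P4=4, P5=2)
step 2: fire δ:  (P0=3, P1=2, P2=3, P3=4, P4=4, P5=2) → (P0=3, P1=3, P2=5, P3=4, P4=4, P5=4)
step 3: fire δ:  (P0=3, P1=3, P2=5, P3=4, P4=4, P5=4) → (P0=3, P1=4, P2=7, P3=4, P4=4, P5=6)
step 4: fire δ:  (P0=3, P1=4, P2=7, P3=4, P4=4, P5=6) → (P0=3, P1=5, P2=9, P3=4, P4=4, P5=8)
step 5: fire β:  (P0=3, P1=5, P2=9, P3=4, P4=4, P5=8) → (P0=6, P1=2, P2=9, P3=4, P4=4, P5=8)
step 6: fire α:  (P0=6, P1=2, P2=9, P3=4, P4=4, P5=8) → (P0=6, P1=5, P2=10, P3=4, P4=5, P5=7)
step 7: fire β:  (P0=6, P1=5, P2=10, P3=4, P4=5, P5=7) → (P0=9, P1=2, P2=10, P3=4, P4=5, P5=7)
step 8: fire δ:  (P0=9, P1=2, P2=10, P3=4, P4=5, P5=7) → (P0=9, P1=3, P2=12, P3=4, P4=5, P5=9)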